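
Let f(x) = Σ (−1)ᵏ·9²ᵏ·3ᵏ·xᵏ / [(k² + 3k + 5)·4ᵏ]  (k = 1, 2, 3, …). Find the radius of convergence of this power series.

R = 4/243

By the ratio test, |a_{k+1}/a_k| = [(k² + 3k + 5)/((k+1)² + 3(k+1) + 5)] · 81·3/4 → 243/4.
Hence the series converges for |x| < 1/(243/4) = 4/243, so the radius of convergence is 4/243.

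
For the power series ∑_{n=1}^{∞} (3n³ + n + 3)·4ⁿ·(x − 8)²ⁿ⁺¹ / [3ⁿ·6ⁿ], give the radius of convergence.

R = 3√2/2

By the ratio test, |a_{n+1}/a_n| = [(3(n+1)³ + (n+1) + 3)/(3n³ + n + 3)] · 4/(3·6) → 2/9.
Successive powers of (x − 8) differ by 2, so the series converges when |x − 8|² · 2/9 < 1, i.e. |x − 8| < √(9/2). So R = 3√2/2.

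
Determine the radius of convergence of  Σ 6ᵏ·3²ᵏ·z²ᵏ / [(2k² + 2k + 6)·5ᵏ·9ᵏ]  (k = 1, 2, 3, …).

R = √30/6

By the ratio test, |a_{k+1}/a_k| = [(2k² + 2k + 6)/(2(k+1)² + 2(k+1) + 6)] · 6·9/(5·9) → 6/5.
Writing y = z², the series in y has radius 5/6, so |z| < √(5/6) and R = √30/6.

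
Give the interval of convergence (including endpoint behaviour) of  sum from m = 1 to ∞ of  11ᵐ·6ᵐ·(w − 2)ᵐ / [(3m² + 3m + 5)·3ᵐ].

[43/22, 45/22]

By the ratio test, |a_{m+1}/a_m| = [(3m² + 3m + 5)/(3(m+1)² + 3(m+1) + 5)] · 11·6/3 → 22.
The series converges when 22 · |w − 2| < 1, giving R = 1/22.
At w = 45/22: the terms are on the order of 1/m², so the series converges absolutely by comparison with the p-series (p = 2 > 1).
Check w = 43/22: absolute convergence follows by limit comparison with Σ 1/m².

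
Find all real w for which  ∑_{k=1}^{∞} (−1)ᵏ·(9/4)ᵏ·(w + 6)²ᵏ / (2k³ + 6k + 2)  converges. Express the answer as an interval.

Ratio test: |a_{k+1}/a_k| = [(2k³ + 6k + 2)/(2(k+1)³ + 6(k+1) + 2)] · 9/4 → 9/4 as k → ∞.
Successive powers of (w + 6) differ by 2, so the series converges when |w + 6|² · 9/4 < 1, i.e. |w + 6| < √(4/9) = 2/3. So R = 2/3.
At w = -16/3: the terms are on the order of 1/k³, so the series converges absolutely by comparison with the p-series (p = 3 > 1).
When w = -20/3, absolute convergence follows by limit comparison with Σ 1/k³.

[-20/3, -16/3]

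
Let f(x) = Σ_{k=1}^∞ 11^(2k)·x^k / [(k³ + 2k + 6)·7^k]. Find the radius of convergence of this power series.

By the ratio test, |a_{k+1}/a_k| = [(k³ + 2k + 6)/((k+1)³ + 2(k+1) + 6)] · 121/7 → 121/7.
Hence the series converges for |x| < 1/(121/7) = 7/121, so the radius of convergence is 7/121.

R = 7/121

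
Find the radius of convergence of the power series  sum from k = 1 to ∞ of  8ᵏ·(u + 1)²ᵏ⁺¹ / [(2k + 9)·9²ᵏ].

By the ratio test, |a_{k+1}/a_k| = [(2k + 9)/(2(k+1) + 9)] · 8/81 → 8/81.
Successive powers of (u + 1) differ by 2, so the series converges when |u + 1|² · 8/81 < 1, i.e. |u + 1| < √(81/8). So R = 9√2/4.

R = 9√2/4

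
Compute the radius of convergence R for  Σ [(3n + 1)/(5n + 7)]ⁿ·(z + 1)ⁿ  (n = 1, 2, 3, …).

R = 5/3

Applying the root test, |a_n|^(1/n) = (3n + 1)/(5n + 7) → 3/5.
Hence the series converges for |z + 1| < 1/(3/5) = 5/3, so the radius of convergence is 5/3.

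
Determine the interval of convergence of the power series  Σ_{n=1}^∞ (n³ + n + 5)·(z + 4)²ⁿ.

Apply the ratio test: |a_{n+1}| / |a_n| = ((n+1)³ + (n+1) + 5)/(n³ + n + 5), which tends to 1 as n → ∞.
Writing y = (z + 4)², the series in y has radius 1, so |z + 4| < √(1) = 1 and R = 1.
Check z = -3: the terms do not tend to 0, so the series diverges.
Check z = -5: the terms do not tend to 0, so the series diverges.

(-5, -3)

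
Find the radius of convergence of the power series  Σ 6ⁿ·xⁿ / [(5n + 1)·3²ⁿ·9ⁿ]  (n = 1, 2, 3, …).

Apply the ratio test: |a_{n+1}| / |a_n| = [(5n + 1)/(5(n+1) + 1)] · 6/(9·9), which tends to 2/27 as n → ∞.
Convergence for |x| · 2/27 < 1, i.e. |x| < 27/2. So R = 27/2.

R = 27/2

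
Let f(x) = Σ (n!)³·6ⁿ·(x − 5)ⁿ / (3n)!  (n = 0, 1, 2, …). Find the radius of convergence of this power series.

By the ratio test, |a_{n+1}/a_n| = (n+1)³/[(3n+1)·(3n+2)·(3n+3)] · 6 → 2/9.
Thus R = 1/(2/9) = 9/2.

R = 9/2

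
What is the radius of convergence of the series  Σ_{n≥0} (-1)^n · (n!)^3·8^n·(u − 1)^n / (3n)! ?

R = 27/8

By the ratio test, |a_{n+1}/a_n| = (n+1)³/[(3n+1)·(3n+2)·(3n+3)] · 8 → 8/27.
Thus R = 1/(8/27) = 27/8.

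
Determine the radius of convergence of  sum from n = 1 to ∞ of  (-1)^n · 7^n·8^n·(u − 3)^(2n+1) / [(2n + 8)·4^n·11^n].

R = √154/14

Apply the ratio test: |a_{n+1}| / |a_n| = [(2n + 8)/(2(n+1) + 8)] · 7·8/(4·11), which tends to 14/11 as n → ∞.
Writing y = (u − 3)², the series in y has radius 11/14, so |u − 3| < √(11/14) and R = √154/14.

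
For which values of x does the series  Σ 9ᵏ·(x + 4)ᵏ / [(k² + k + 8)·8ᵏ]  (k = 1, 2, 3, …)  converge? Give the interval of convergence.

By the ratio test, |a_{k+1}/a_k| = [(k² + k + 8)/((k+1)² + (k+1) + 8)] · 9/8 → 9/8.
Thus R = 1/(9/8) = 8/9.
When x = -28/9, absolute convergence follows by limit comparison with Σ 1/k².
At x = -44/9: the terms are on the order of 1/k², so the series converges absolutely by comparison with the p-series (p = 2 > 1).

[-44/9, -28/9]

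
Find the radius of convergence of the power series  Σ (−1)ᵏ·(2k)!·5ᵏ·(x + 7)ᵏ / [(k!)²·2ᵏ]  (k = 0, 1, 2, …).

R = 1/10

Ratio test: |a_{k+1}/a_k| = (2k+1)·(2k+2)/(k+1)² · 5/2 → 10 as k → ∞.
Hence the series converges for |x + 7| < 1/(10) = 1/10, so the radius of convergence is 1/10.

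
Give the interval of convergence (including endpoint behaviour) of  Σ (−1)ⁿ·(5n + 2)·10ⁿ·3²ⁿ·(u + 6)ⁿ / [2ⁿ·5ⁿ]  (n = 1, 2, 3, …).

(-55/9, -53/9)

Apply the ratio test: |a_{n+1}| / |a_n| = [(5(n+1) + 2)/(5n + 2)] · 10·9/(2·5), which tends to 9 as n → ∞.
Thus R = 1/(9) = 1/9.
At u = -53/9: the terms have absolute value of order n, which does not tend to 0, so the series diverges by the divergence test.
When u = -55/9, the terms do not tend to 0, so the series diverges.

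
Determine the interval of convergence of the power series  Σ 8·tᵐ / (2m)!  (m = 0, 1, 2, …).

Ratio test: |a_{m+1}/a_m| = 8/8 · 1/[(2m+1)·(2m+2)] → 0 as m → ∞.
Since the limit is 0 < 1 for every t, the series converges on all of ℝ and R = ∞.

(−∞, ∞)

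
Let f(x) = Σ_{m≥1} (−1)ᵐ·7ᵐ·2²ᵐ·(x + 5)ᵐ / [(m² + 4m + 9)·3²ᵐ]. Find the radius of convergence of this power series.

R = 9/28

Ratio test: |a_{m+1}/a_m| = [(m² + 4m + 9)/((m+1)² + 4(m+1) + 9)] · 7·4/9 → 28/9 as m → ∞.
Convergence for |x + 5| · 28/9 < 1, i.e. |x + 5| < 9/28. So R = 9/28.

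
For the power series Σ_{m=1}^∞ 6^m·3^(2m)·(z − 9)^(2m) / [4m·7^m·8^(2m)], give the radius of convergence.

R = 4√42/9

Ratio test: |a_{m+1}/a_m| = [4m/4(m+1)] · 6·9/(7·64) → 27/224 as m → ∞.
Writing y = (z − 9)², the series in y has radius 224/27, so |z − 9| < √(224/27) and R = 4√42/9.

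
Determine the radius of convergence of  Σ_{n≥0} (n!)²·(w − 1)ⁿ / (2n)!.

R = 4

Ratio test: |a_{n+1}/a_n| = (n+1)²/[(2n+1)·(2n+2)] → 1/4 as n → ∞.
Hence the series converges for |w − 1| < 1/(1/4) = 4, so the radius of convergence is 4.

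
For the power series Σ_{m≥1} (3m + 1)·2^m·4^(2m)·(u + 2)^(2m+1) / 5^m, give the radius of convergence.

Apply the ratio test: |a_{m+1}| / |a_m| = [(3(m+1) + 1)/(3m + 1)] · 2·16/5, which tends to 32/5 as m → ∞.
Since the exponent of (u + 2) increases by 2 each term, convergence requires |u + 2|² < 5/32, hence R = √10/8.

R = √10/8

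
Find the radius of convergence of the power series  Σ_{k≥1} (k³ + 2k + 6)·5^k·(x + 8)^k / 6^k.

R = 6/5

Apply the ratio test: |a_{k+1}| / |a_k| = [((k+1)³ + 2(k+1) + 6)/(k³ + 2k + 6)] · 5/6, which tends to 5/6 as k → ∞.
The series converges when 5/6 · |x + 8| < 1, giving R = 6/5.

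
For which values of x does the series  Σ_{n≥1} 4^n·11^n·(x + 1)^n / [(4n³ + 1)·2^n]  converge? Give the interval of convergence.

[-23/22, -21/22]

Apply the ratio test: |a_{n+1}| / |a_n| = [(4n³ + 1)/(4(n+1)³ + 1)] · 4·11/2, which tends to 22 as n → ∞.
Thus R = 1/(22) = 1/22.
When x = -21/22, the terms are on the order of 1/n³, so the series converges absolutely by comparison with the p-series (p = 3 > 1).
Endpoint x = -23/22: absolute convergence follows by limit comparison with Σ 1/n³.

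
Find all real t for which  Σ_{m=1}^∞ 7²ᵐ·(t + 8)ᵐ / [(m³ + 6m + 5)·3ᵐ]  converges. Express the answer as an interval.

[-395/49, -389/49]

The ratio of consecutive coefficients is [(m³ + 6m + 5)/((m+1)³ + 6(m+1) + 5)] · 49/3 → 49/3.
Convergence for |t + 8| · 49/3 < 1, i.e. |t + 8| < 3/49. So R = 3/49.
Endpoint t = -389/49: absolute convergence follows by limit comparison with Σ 1/m³.
Endpoint t = -395/49: absolute convergence follows by limit comparison with Σ 1/m³.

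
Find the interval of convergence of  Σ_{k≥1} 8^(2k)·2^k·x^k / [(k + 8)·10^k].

The ratio of consecutive coefficients is [(k + 8)/((k+1) + 8)] · 64·2/10 → 64/5.
The series converges when 64/5 · |x| < 1, giving R = 5/64.
Endpoint x = 5/64: the terms are asymptotic to a nonzero constant times 1/k, so the series diverges by limit comparison with Σ 1/k.
Check x = -5/64: convergence follows from the alternating series test (terms decrease monotonically to 0).

[-5/64, 5/64)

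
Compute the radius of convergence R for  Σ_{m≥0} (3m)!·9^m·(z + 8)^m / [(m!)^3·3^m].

Ratio test: |a_{m+1}/a_m| = (3m+1)·(3m+2)·(3m+3)/(m+1)³ · 9/3 → 81 as m → ∞.
Convergence for |z + 8| · 81 < 1, i.e. |z + 8| < 1/81. So R = 1/81.

R = 1/81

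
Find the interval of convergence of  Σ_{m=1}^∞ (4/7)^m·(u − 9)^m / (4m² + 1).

By the ratio test, |a_{m+1}/a_m| = [(4m² + 1)/(4(m+1)² + 1)] · 4/7 → 4/7.
Hence the series converges for |u − 9| < 1/(4/7) = 7/4, so the radius of convergence is 7/4.
Check u = 43/4: absolute convergence follows by limit comparison with Σ 1/m².
Endpoint u = 29/4: the series is dominated by a constant times Σ 1/m², which converges (p = 2 > 1).

[29/4, 43/4]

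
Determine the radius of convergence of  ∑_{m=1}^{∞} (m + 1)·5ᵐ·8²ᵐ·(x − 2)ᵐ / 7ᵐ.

R = 7/320

Ratio test: |a_{m+1}/a_m| = [((m+1) + 1)/(m + 1)] · 5·64/7 → 320/7 as m → ∞.
Hence the series converges for |x − 2| < 1/(320/7) = 7/320, so the radius of convergence is 7/320.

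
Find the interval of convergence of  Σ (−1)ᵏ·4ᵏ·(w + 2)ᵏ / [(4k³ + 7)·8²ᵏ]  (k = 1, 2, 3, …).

[-18, 14]

Ratio test: |a_{k+1}/a_k| = [(4k³ + 7)/(4(k+1)³ + 7)] · 4/64 → 1/16 as k → ∞.
The series converges when 1/16 · |w + 2| < 1, giving R = 16.
At w = 14: the series is dominated by a constant times Σ 1/k³, which converges (p = 3 > 1).
Endpoint w = -18: the terms are on the order of 1/k³, so the series converges absolutely by comparison with the p-series (p = 3 > 1).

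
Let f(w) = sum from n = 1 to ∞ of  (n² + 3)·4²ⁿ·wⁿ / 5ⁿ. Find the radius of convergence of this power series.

Apply the ratio test: |a_{n+1}| / |a_n| = [((n+1)² + 3)/(n² + 3)] · 16/5, which tends to 16/5 as n → ∞.
The series converges when 16/5 · |w| < 1, giving R = 5/16.

R = 5/16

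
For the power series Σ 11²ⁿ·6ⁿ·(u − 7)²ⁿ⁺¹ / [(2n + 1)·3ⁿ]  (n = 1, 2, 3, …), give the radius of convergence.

R = √2/22

By the ratio test, |a_{n+1}/a_n| = [(2n + 1)/(2(n+1) + 1)] · 121·6/3 → 242.
Since the exponent of (u − 7) increases by 2 each term, convergence requires |u − 7|² < 1/242, hence R = √2/22.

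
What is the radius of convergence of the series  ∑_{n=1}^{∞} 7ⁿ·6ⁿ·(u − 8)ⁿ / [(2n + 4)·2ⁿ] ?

The ratio of consecutive coefficients is [(2n + 4)/(2(n+1) + 4)] · 7·6/2 → 21.
Hence the series converges for |u − 8| < 1/(21) = 1/21, so the radius of convergence is 1/21.

R = 1/21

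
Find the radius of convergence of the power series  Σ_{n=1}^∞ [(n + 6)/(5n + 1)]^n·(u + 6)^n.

R = 5

Root test: |a_n|^(1/n) = (n + 6)/(5n + 1) → 1/5.
Hence the series converges for |u + 6| < 1/(1/5) = 5, so the radius of convergence is 5.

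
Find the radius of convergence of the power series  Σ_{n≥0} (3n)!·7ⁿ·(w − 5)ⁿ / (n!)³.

By the ratio test, |a_{n+1}/a_n| = (3n+1)·(3n+2)·(3n+3)/(n+1)³ · 7 → 189.
Thus R = 1/(189) = 1/189.

R = 1/189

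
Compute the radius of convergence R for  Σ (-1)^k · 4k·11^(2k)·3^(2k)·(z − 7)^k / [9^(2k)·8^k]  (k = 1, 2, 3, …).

Apply the ratio test: |a_{k+1}| / |a_k| = [4(k+1)/4k] · 121·9/(81·8), which tends to 121/72 as k → ∞.
The series converges when 121/72 · |z − 7| < 1, giving R = 72/121.

R = 72/121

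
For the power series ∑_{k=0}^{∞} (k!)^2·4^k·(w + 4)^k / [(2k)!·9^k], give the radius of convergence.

R = 9

By the ratio test, |a_{k+1}/a_k| = (k+1)²/[(2k+1)·(2k+2)] · 4/9 → 1/9.
Convergence for |w + 4| · 1/9 < 1, i.e. |w + 4| < 9. So R = 9.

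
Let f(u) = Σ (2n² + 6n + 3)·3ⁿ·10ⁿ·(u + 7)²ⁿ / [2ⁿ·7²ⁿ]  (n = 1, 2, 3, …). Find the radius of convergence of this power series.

R = 7√15/15

By the ratio test, |a_{n+1}/a_n| = [(2(n+1)² + 6(n+1) + 3)/(2n² + 6n + 3)] · 3·10/(2·49) → 15/49.
Successive powers of (u + 7) differ by 2, so the series converges when |u + 7|² · 15/49 < 1, i.e. |u + 7| < √(49/15). So R = 7√15/15.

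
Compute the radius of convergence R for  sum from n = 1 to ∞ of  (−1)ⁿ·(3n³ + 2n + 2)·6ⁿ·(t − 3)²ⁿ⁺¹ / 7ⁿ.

R = √42/6

Ratio test: |a_{n+1}/a_n| = [(3(n+1)³ + 2(n+1) + 2)/(3n³ + 2n + 2)] · 6/7 → 6/7 as n → ∞.
Writing y = (t − 3)², the series in y has radius 7/6, so |t − 3| < √(7/6) and R = √42/6.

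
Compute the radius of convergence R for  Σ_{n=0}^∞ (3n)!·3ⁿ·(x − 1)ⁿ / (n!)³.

Apply the ratio test: |a_{n+1}| / |a_n| = (3n+1)·(3n+2)·(3n+3)/(n+1)³ · 3, which tends to 81 as n → ∞.
Convergence for |x − 1| · 81 < 1, i.e. |x − 1| < 1/81. So R = 1/81.

R = 1/81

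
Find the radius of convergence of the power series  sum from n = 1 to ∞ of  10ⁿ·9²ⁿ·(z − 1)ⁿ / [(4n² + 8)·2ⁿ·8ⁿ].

R = 8/405

By the ratio test, |a_{n+1}/a_n| = [(4n² + 8)/(4(n+1)² + 8)] · 10·81/(2·8) → 405/8.
Thus R = 1/(405/8) = 8/405.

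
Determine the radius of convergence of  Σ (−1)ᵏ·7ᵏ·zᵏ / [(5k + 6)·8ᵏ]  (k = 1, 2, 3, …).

R = 8/7

Ratio test: |a_{k+1}/a_k| = [(5k + 6)/(5(k+1) + 6)] · 7/8 → 7/8 as k → ∞.
The series converges when 7/8 · |z| < 1, giving R = 8/7.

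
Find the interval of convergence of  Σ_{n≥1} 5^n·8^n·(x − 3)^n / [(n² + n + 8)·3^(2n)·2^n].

[51/20, 69/20]

Apply the ratio test: |a_{n+1}| / |a_n| = [(n² + n + 8)/((n+1)² + (n+1) + 8)] · 5·8/(9·2), which tends to 20/9 as n → ∞.
Convergence for |x − 3| · 20/9 < 1, i.e. |x − 3| < 9/20. So R = 9/20.
At x = 69/20: the terms are on the order of 1/n², so the series converges absolutely by comparison with the p-series (p = 2 > 1).
Endpoint x = 51/20: absolute convergence follows by limit comparison with Σ 1/n².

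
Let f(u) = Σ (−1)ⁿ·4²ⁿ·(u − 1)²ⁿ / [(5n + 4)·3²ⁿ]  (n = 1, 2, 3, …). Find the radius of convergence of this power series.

By the ratio test, |a_{n+1}/a_n| = [(5n + 4)/(5(n+1) + 4)] · 16/9 → 16/9.
Writing y = (u − 1)², the series in y has radius 9/16, so |u − 1| < √(9/16) = 3/4 and R = 3/4.

R = 3/4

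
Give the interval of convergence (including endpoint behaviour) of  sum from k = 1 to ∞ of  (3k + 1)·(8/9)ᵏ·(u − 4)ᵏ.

Apply the ratio test: |a_{k+1}| / |a_k| = [(3(k+1) + 1)/(3k + 1)] · 8/9, which tends to 8/9 as k → ∞.
Thus R = 1/(8/9) = 9/8.
Check u = 41/8: the k-th term does not approach 0; divergence by the term test.
At u = 23/8: the terms have absolute value of order k, which does not tend to 0, so the series diverges by the divergence test.

(23/8, 41/8)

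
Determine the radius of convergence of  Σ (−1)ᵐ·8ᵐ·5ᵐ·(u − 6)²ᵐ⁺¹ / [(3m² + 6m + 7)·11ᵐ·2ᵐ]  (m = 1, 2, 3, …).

R = √55/10

Ratio test: |a_{m+1}/a_m| = [(3m² + 6m + 7)/(3(m+1)² + 6(m+1) + 7)] · 8·5/(11·2) → 20/11 as m → ∞.
Successive powers of (u − 6) differ by 2, so the series converges when |u − 6|² · 20/11 < 1, i.e. |u − 6| < √(11/20). So R = √55/10.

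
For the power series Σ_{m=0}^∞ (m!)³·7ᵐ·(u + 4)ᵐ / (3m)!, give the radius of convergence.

By the ratio test, |a_{m+1}/a_m| = (m+1)³/[(3m+1)·(3m+2)·(3m+3)] · 7 → 7/27.
Convergence for |u + 4| · 7/27 < 1, i.e. |u + 4| < 27/7. So R = 27/7.

R = 27/7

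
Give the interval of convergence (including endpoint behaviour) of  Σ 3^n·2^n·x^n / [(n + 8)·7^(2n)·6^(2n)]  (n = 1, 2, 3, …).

[-294, 294)

Apply the ratio test: |a_{n+1}| / |a_n| = [(n + 8)/((n+1) + 8)] · 3·2/(49·36), which tends to 1/294 as n → ∞.
The series converges when 1/294 · |x| < 1, giving R = 294.
When x = 294, the terms behave like c/n; limit comparison with the harmonic series gives divergence.
Check x = -294: the terms alternate in sign and decrease monotonically to 0 in absolute value (size ~ c/n), so the alternating series test gives convergence.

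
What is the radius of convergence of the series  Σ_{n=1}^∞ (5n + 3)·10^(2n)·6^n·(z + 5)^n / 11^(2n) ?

R = 121/600

By the ratio test, |a_{n+1}/a_n| = [(5(n+1) + 3)/(5n + 3)] · 100·6/121 → 600/121.
Hence the series converges for |z + 5| < 1/(600/121) = 121/600, so the radius of convergence is 121/600.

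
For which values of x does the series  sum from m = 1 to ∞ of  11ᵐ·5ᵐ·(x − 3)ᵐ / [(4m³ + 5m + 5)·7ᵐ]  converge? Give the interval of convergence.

[158/55, 172/55]

By the ratio test, |a_{m+1}/a_m| = [(4m³ + 5m + 5)/(4(m+1)³ + 5(m+1) + 5)] · 11·5/7 → 55/7.
Thus R = 1/(55/7) = 7/55.
Check x = 172/55: the series is dominated by a constant times Σ 1/m³, which converges (p = 3 > 1).
At x = 158/55: absolute convergence follows by limit comparison with Σ 1/m³.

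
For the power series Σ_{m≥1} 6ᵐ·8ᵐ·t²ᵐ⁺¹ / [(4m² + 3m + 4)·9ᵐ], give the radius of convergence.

R = √3/4

The ratio of consecutive coefficients is [(4m² + 3m + 4)/(4(m+1)² + 3(m+1) + 4)] · 6·8/9 → 16/3.
Writing y = t², the series in y has radius 3/16, so |t| < √(3/16) and R = √3/4.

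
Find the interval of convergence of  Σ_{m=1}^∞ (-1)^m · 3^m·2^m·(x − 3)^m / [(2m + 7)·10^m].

(4/3, 14/3]

Apply the ratio test: |a_{m+1}| / |a_m| = [(2m + 7)/(2(m+1) + 7)] · 3·2/10, which tends to 3/5 as m → ∞.
Thus R = 1/(3/5) = 5/3.
When x = 14/3, the terms alternate in sign and decrease monotonically to 0 in absolute value (size ~ c/m), so the alternating series test gives convergence.
Check x = 4/3: the terms are asymptotic to a nonzero constant times 1/m, so the series diverges by limit comparison with Σ 1/m.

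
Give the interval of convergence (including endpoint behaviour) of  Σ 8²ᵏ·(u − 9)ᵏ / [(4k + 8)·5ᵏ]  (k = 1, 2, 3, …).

[571/64, 581/64)

Ratio test: |a_{k+1}/a_k| = [(4k + 8)/(4(k+1) + 8)] · 64/5 → 64/5 as k → ∞.
The series converges when 64/5 · |u − 9| < 1, giving R = 5/64.
Check u = 581/64: comparison with the harmonic series Σ 1/k shows the series diverges.
At u = 571/64: convergence follows from the alternating series test (terms decrease monotonically to 0).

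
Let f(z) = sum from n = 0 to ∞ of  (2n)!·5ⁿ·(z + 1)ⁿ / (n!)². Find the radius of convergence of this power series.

R = 1/20

The ratio of consecutive coefficients is (2n+1)·(2n+2)/(n+1)² · 5 → 20.
The series converges when 20 · |z + 1| < 1, giving R = 1/20.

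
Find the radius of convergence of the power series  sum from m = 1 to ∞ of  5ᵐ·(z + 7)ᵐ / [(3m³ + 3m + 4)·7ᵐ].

Apply the ratio test: |a_{m+1}| / |a_m| = [(3m³ + 3m + 4)/(3(m+1)³ + 3(m+1) + 4)] · 5/7, which tends to 5/7 as m → ∞.
Thus R = 1/(5/7) = 7/5.

R = 7/5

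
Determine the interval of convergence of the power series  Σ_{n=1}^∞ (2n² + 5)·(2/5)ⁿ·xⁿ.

(-5/2, 5/2)

Ratio test: |a_{n+1}/a_n| = [(2(n+1)² + 5)/(2n² + 5)] · 2/5 → 2/5 as n → ∞.
The series converges when 2/5 · |x| < 1, giving R = 5/2.
Endpoint x = 5/2: the terms do not tend to 0, so the series diverges.
Endpoint x = -5/2: the terms have absolute value of order n², which does not tend to 0, so the series diverges by the divergence test.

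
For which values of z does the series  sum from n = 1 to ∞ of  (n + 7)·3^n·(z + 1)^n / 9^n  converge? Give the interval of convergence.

(-4, 2)

By the ratio test, |a_{n+1}/a_n| = [((n+1) + 7)/(n + 7)] · 3/9 → 1/3.
Thus R = 1/(1/3) = 3.
At z = 2: the terms have absolute value of order n, which does not tend to 0, so the series diverges by the divergence test.
When z = -4, the terms do not tend to 0, so the series diverges.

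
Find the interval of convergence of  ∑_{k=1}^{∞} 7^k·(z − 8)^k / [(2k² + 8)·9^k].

[47/7, 65/7]

The ratio of consecutive coefficients is [(2k² + 8)/(2(k+1)² + 8)] · 7/9 → 7/9.
Hence the series converges for |z − 8| < 1/(7/9) = 9/7, so the radius of convergence is 9/7.
When z = 65/7, absolute convergence follows by limit comparison with Σ 1/k².
Endpoint z = 47/7: the series is dominated by a constant times Σ 1/k², which converges (p = 2 > 1).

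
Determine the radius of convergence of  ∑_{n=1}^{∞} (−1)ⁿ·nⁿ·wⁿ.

R = 0

By the Cauchy root test, |a_n|^(1/n) = n → ∞.
Since the n-th root of |a_n| is unbounded, the series converges only at w = 0; R = 0.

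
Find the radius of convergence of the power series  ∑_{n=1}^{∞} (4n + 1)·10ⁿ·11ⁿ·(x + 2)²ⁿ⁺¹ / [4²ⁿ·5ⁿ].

R = 2√22/11

Apply the ratio test: |a_{n+1}| / |a_n| = [(4(n+1) + 1)/(4n + 1)] · 10·11/(16·5), which tends to 11/8 as n → ∞.
Writing y = (x + 2)², the series in y has radius 8/11, so |x + 2| < √(8/11) and R = 2√22/11.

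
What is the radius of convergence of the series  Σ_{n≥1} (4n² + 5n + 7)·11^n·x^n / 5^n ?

Ratio test: |a_{n+1}/a_n| = [(4(n+1)² + 5(n+1) + 7)/(4n² + 5n + 7)] · 11/5 → 11/5 as n → ∞.
Thus R = 1/(11/5) = 5/11.

R = 5/11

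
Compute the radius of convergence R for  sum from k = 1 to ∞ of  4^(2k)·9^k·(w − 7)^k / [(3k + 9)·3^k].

The ratio of consecutive coefficients is [(3k + 9)/(3(k+1) + 9)] · 16·9/3 → 48.
Hence the series converges for |w − 7| < 1/(48) = 1/48, so the radius of convergence is 1/48.

R = 1/48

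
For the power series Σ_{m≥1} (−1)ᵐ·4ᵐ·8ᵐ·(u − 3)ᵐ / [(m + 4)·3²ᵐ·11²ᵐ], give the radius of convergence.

R = 1089/32

Ratio test: |a_{m+1}/a_m| = [(m + 4)/((m+1) + 4)] · 4·8/(9·121) → 32/1089 as m → ∞.
Convergence for |u − 3| · 32/1089 < 1, i.e. |u − 3| < 1089/32. So R = 1089/32.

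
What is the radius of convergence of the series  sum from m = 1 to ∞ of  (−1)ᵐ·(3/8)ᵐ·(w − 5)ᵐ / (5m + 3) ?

R = 8/3

Ratio test: |a_{m+1}/a_m| = [(5m + 3)/(5(m+1) + 3)] · 3/8 → 3/8 as m → ∞.
The series converges when 3/8 · |w − 5| < 1, giving R = 8/3.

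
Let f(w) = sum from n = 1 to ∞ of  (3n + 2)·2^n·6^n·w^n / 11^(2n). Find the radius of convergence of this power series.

Apply the ratio test: |a_{n+1}| / |a_n| = [(3(n+1) + 2)/(3n + 2)] · 2·6/121, which tends to 12/121 as n → ∞.
Hence the series converges for |w| < 1/(12/121) = 121/12, so the radius of convergence is 121/12.

R = 121/12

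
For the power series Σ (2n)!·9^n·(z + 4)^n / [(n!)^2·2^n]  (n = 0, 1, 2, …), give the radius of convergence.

Apply the ratio test: |a_{n+1}| / |a_n| = (2n+1)·(2n+2)/(n+1)² · 9/2, which tends to 18 as n → ∞.
Thus R = 1/(18) = 1/18.

R = 1/18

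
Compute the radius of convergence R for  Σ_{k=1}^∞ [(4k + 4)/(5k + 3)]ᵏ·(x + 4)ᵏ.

Applying the root test, |a_k|^(1/k) = (4k + 4)/(5k + 3) → 4/5.
Thus R = 1/(4/5) = 5/4.

R = 5/4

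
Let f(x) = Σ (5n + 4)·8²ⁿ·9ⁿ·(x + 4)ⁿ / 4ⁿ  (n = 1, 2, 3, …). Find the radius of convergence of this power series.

By the ratio test, |a_{n+1}/a_n| = [(5(n+1) + 4)/(5n + 4)] · 64·9/4 → 144.
Hence the series converges for |x + 4| < 1/(144) = 1/144, so the radius of convergence is 1/144.

R = 1/144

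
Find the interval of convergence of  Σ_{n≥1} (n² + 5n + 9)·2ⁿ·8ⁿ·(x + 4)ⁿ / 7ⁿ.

Ratio test: |a_{n+1}/a_n| = [((n+1)² + 5(n+1) + 9)/(n² + 5n + 9)] · 2·8/7 → 16/7 as n → ∞.
Hence the series converges for |x + 4| < 1/(16/7) = 7/16, so the radius of convergence is 7/16.
Check x = -57/16: the n-th term does not approach 0; divergence by the term test.
Check x = -71/16: the terms have absolute value of order n², which does not tend to 0, so the series diverges by the divergence test.

(-71/16, -57/16)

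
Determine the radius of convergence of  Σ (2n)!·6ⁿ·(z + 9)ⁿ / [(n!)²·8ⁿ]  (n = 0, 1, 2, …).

Ratio test: |a_{n+1}/a_n| = (2n+1)·(2n+2)/(n+1)² · 6/8 → 3 as n → ∞.
Convergence for |z + 9| · 3 < 1, i.e. |z + 9| < 1/3. So R = 1/3.

R = 1/3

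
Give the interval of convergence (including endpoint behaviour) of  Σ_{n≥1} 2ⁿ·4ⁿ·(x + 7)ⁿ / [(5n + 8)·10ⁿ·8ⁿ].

[-17, 3)

The ratio of consecutive coefficients is [(5n + 8)/(5(n+1) + 8)] · 2·4/(10·8) → 1/10.
Thus R = 1/(1/10) = 10.
Check x = 3: the terms behave like c/n; limit comparison with the harmonic series gives divergence.
Check x = -17: convergence follows from the alternating series test (terms decrease monotonically to 0).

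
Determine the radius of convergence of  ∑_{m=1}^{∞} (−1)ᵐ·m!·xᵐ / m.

Apply the ratio test: |a_{m+1}| / |a_m| = (m+1) · m/(m+1), which tends to ∞ as m → ∞.
Since the ratio → ∞, the series diverges for every x ≠ 0, and R = 0.

R = 0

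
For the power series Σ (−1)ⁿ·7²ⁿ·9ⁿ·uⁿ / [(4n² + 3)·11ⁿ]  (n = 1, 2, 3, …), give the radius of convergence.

R = 11/441

Ratio test: |a_{n+1}/a_n| = [(4n² + 3)/(4(n+1)² + 3)] · 49·9/11 → 441/11 as n → ∞.
Thus R = 1/(441/11) = 11/441.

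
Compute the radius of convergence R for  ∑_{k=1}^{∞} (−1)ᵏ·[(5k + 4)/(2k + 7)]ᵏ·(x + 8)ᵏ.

R = 2/5

Root test: |a_k|^(1/k) = (5k + 4)/(2k + 7) → 5/2.
Hence the series converges for |x + 8| < 1/(5/2) = 2/5, so the radius of convergence is 2/5.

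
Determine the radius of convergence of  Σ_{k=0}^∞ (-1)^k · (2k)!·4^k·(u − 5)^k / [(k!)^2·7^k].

Apply the ratio test: |a_{k+1}| / |a_k| = (2k+1)·(2k+2)/(k+1)² · 4/7, which tends to 16/7 as k → ∞.
The series converges when 16/7 · |u − 5| < 1, giving R = 7/16.

R = 7/16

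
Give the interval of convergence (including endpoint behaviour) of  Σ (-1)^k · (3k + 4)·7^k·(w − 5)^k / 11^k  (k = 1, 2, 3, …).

By the ratio test, |a_{k+1}/a_k| = [(3(k+1) + 4)/(3k + 4)] · 7/11 → 7/11.
Thus R = 1/(7/11) = 11/7.
Endpoint w = 46/7: the terms have absolute value of order k, which does not tend to 0, so the series diverges by the divergence test.
When w = 24/7, the k-th term does not approach 0; divergence by the term test.

(24/7, 46/7)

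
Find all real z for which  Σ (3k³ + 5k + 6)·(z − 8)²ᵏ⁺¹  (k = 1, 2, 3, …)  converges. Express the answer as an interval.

By the ratio test, |a_{k+1}/a_k| = (3(k+1)³ + 5(k+1) + 6)/(3k³ + 5k + 6) → 1.
Writing y = (z − 8)², the series in y has radius 1, so |z − 8| < √(1) = 1 and R = 1.
Check z = 9: the terms do not tend to 0, so the series diverges.
Endpoint z = 7: the k-th term does not approach 0; divergence by the term test.

(7, 9)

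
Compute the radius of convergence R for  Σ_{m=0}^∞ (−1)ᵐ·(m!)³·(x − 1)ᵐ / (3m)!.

R = 27

Ratio test: |a_{m+1}/a_m| = (m+1)³/[(3m+1)·(3m+2)·(3m+3)] → 1/27 as m → ∞.
Thus R = 1/(1/27) = 27.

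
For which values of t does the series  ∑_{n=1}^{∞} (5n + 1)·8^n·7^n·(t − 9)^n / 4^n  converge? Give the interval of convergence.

(125/14, 127/14)

Apply the ratio test: |a_{n+1}| / |a_n| = [(5(n+1) + 1)/(5n + 1)] · 8·7/4, which tends to 14 as n → ∞.
Convergence for |t − 9| · 14 < 1, i.e. |t − 9| < 1/14. So R = 1/14.
At t = 127/14: the terms do not tend to 0, so the series diverges.
Endpoint t = 125/14: the terms have absolute value of order n, which does not tend to 0, so the series diverges by the divergence test.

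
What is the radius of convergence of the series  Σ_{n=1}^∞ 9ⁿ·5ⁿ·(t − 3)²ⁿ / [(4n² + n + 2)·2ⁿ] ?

R = √10/15

By the ratio test, |a_{n+1}/a_n| = [(4n² + n + 2)/(4(n+1)² + (n+1) + 2)] · 9·5/2 → 45/2.
Since the exponent of (t − 3) increases by 2 each term, convergence requires |t − 3|² < 2/45, hence R = √10/15.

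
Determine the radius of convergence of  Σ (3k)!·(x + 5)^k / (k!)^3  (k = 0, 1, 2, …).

By the ratio test, |a_{k+1}/a_k| = (3k+1)·(3k+2)·(3k+3)/(k+1)³ → 27.
The series converges when 27 · |x + 5| < 1, giving R = 1/27.

R = 1/27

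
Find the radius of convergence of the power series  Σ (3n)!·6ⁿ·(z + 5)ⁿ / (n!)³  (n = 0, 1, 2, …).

R = 1/162

Apply the ratio test: |a_{n+1}| / |a_n| = (3n+1)·(3n+2)·(3n+3)/(n+1)³ · 6, which tends to 162 as n → ∞.
Hence the series converges for |z + 5| < 1/(162) = 1/162, so the radius of convergence is 1/162.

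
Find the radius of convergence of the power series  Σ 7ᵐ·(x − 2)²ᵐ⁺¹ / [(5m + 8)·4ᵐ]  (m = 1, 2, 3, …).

R = 2√7/7

The ratio of consecutive coefficients is [(5m + 8)/(5(m+1) + 8)] · 7/4 → 7/4.
Successive powers of (x − 2) differ by 2, so the series converges when |x − 2|² · 7/4 < 1, i.e. |x − 2| < √(4/7). So R = 2√7/7.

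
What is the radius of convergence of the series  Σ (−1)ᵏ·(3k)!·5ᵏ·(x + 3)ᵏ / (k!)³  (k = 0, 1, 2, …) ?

R = 1/135

Apply the ratio test: |a_{k+1}| / |a_k| = (3k+1)·(3k+2)·(3k+3)/(k+1)³ · 5, which tends to 135 as k → ∞.
Hence the series converges for |x + 3| < 1/(135) = 1/135, so the radius of convergence is 1/135.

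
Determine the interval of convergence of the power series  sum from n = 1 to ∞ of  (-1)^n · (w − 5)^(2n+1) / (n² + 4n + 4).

[4, 6]

By the ratio test, |a_{n+1}/a_n| = (n² + 4n + 4)/((n+1)² + 4(n+1) + 4) → 1.
Writing y = (w − 5)², the series in y has radius 1, so |w − 5| < √(1) = 1 and R = 1.
Check w = 6: absolute convergence follows by limit comparison with Σ 1/n².
Check w = 4: the terms are on the order of 1/n², so the series converges absolutely by comparison with the p-series (p = 2 > 1).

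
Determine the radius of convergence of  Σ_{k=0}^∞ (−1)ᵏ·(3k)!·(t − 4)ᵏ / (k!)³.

By the ratio test, |a_{k+1}/a_k| = (3k+1)·(3k+2)·(3k+3)/(k+1)³ → 27.
Thus R = 1/(27) = 1/27.

R = 1/27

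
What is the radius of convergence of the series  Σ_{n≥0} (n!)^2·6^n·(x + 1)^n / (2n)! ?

The ratio of consecutive coefficients is (n+1)²/[(2n+1)·(2n+2)] · 6 → 3/2.
The series converges when 3/2 · |x + 1| < 1, giving R = 2/3.

R = 2/3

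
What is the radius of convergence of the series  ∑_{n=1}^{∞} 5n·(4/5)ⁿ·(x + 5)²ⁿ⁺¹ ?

By the ratio test, |a_{n+1}/a_n| = [5(n+1)/5n] · 4/5 → 4/5.
Writing y = (x + 5)², the series in y has radius 5/4, so |x + 5| < √(5/4) and R = √5/2.

R = √5/2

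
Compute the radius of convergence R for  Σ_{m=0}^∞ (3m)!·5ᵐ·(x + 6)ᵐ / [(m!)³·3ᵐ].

By the ratio test, |a_{m+1}/a_m| = (3m+1)·(3m+2)·(3m+3)/(m+1)³ · 5/3 → 45.
Convergence for |x + 6| · 45 < 1, i.e. |x + 6| < 1/45. So R = 1/45.

R = 1/45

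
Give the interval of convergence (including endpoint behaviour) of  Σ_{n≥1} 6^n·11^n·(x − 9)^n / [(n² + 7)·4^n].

Apply the ratio test: |a_{n+1}| / |a_n| = [(n² + 7)/((n+1)² + 7)] · 6·11/4, which tends to 33/2 as n → ∞.
Convergence for |x − 9| · 33/2 < 1, i.e. |x − 9| < 2/33. So R = 2/33.
Endpoint x = 299/33: absolute convergence follows by limit comparison with Σ 1/n².
Check x = 295/33: the series is dominated by a constant times Σ 1/n², which converges (p = 2 > 1).

[295/33, 299/33]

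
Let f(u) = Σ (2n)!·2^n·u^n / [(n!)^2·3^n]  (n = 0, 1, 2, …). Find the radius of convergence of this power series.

By the ratio test, |a_{n+1}/a_n| = (2n+1)·(2n+2)/(n+1)² · 2/3 → 8/3.
The series converges when 8/3 · |u| < 1, giving R = 3/8.

R = 3/8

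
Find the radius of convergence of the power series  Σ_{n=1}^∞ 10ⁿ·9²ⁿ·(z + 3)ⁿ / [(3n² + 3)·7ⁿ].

R = 7/810

Ratio test: |a_{n+1}/a_n| = [(3n² + 3)/(3(n+1)² + 3)] · 10·81/7 → 810/7 as n → ∞.
Thus R = 1/(810/7) = 7/810.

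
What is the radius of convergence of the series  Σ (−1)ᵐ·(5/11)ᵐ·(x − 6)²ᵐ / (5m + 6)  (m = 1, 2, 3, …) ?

R = √55/5

Ratio test: |a_{m+1}/a_m| = [(5m + 6)/(5(m+1) + 6)] · 5/11 → 5/11 as m → ∞.
Successive powers of (x − 6) differ by 2, so the series converges when |x − 6|² · 5/11 < 1, i.e. |x − 6| < √(11/5). So R = √55/5.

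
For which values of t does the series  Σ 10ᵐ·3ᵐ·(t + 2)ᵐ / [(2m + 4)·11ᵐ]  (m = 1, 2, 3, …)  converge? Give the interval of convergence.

[-71/30, -49/30)

By the ratio test, |a_{m+1}/a_m| = [(2m + 4)/(2(m+1) + 4)] · 10·3/11 → 30/11.
Hence the series converges for |t + 2| < 1/(30/11) = 11/30, so the radius of convergence is 11/30.
Endpoint t = -49/30: the terms are asymptotic to a nonzero constant times 1/m, so the series diverges by limit comparison with Σ 1/m.
At t = -71/30: an alternating series whose terms decrease to 0 in absolute value, so it converges by the Leibniz criterion.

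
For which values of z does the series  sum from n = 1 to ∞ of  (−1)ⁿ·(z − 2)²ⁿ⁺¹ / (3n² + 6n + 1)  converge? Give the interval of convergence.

[1, 3]

Ratio test: |a_{n+1}/a_n| = (3n² + 6n + 1)/(3(n+1)² + 6(n+1) + 1) → 1 as n → ∞.
Successive powers of (z − 2) differ by 2, so the series converges when |z − 2|² · 1 < 1, i.e. |z − 2| < √(1) = 1. So R = 1.
Check z = 3: the terms are on the order of 1/n², so the series converges absolutely by comparison with the p-series (p = 2 > 1).
At z = 1: absolute convergence follows by limit comparison with Σ 1/n².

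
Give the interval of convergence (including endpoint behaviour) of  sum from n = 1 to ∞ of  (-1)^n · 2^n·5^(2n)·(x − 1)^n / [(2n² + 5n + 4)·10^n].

Apply the ratio test: |a_{n+1}| / |a_n| = [(2n² + 5n + 4)/(2(n+1)² + 5(n+1) + 4)] · 2·25/10, which tends to 5 as n → ∞.
Hence the series converges for |x − 1| < 1/(5) = 1/5, so the radius of convergence is 1/5.
At x = 6/5: the series is dominated by a constant times Σ 1/n², which converges (p = 2 > 1).
Check x = 4/5: the terms are on the order of 1/n², so the series converges absolutely by comparison with the p-series (p = 2 > 1).

[4/5, 6/5]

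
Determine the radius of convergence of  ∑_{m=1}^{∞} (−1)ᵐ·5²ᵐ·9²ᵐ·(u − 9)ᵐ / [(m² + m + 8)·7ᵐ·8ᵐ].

Apply the ratio test: |a_{m+1}| / |a_m| = [(m² + m + 8)/((m+1)² + (m+1) + 8)] · 25·81/(7·8), which tends to 2025/56 as m → ∞.
Convergence for |u − 9| · 2025/56 < 1, i.e. |u − 9| < 56/2025. So R = 56/2025.

R = 56/2025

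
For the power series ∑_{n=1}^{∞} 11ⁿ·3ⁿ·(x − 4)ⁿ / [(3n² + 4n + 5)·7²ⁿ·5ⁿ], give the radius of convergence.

R = 245/33

By the ratio test, |a_{n+1}/a_n| = [(3n² + 4n + 5)/(3(n+1)² + 4(n+1) + 5)] · 11·3/(49·5) → 33/245.
Thus R = 1/(33/245) = 245/33.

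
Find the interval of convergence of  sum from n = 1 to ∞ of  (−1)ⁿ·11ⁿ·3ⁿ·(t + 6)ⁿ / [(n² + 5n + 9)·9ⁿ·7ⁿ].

[-87/11, -45/11]

Apply the ratio test: |a_{n+1}| / |a_n| = [(n² + 5n + 9)/((n+1)² + 5(n+1) + 9)] · 11·3/(9·7), which tends to 11/21 as n → ∞.
Thus R = 1/(11/21) = 21/11.
Endpoint t = -45/11: absolute convergence follows by limit comparison with Σ 1/n².
At t = -87/11: the terms are on the order of 1/n², so the series converges absolutely by comparison with the p-series (p = 2 > 1).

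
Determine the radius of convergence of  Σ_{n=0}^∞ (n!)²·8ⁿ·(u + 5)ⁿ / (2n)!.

R = 1/2

The ratio of consecutive coefficients is (n+1)²/[(2n+1)·(2n+2)] · 8 → 2.
Thus R = 1/(2) = 1/2.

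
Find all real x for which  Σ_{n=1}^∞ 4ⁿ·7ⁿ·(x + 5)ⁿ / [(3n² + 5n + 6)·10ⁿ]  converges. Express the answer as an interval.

[-75/14, -65/14]

Ratio test: |a_{n+1}/a_n| = [(3n² + 5n + 6)/(3(n+1)² + 5(n+1) + 6)] · 4·7/10 → 14/5 as n → ∞.
Convergence for |x + 5| · 14/5 < 1, i.e. |x + 5| < 5/14. So R = 5/14.
When x = -65/14, the series is dominated by a constant times Σ 1/n², which converges (p = 2 > 1).
At x = -75/14: the series is dominated by a constant times Σ 1/n², which converges (p = 2 > 1).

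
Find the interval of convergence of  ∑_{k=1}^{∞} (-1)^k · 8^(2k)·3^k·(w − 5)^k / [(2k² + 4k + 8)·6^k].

[159/32, 161/32]

The ratio of consecutive coefficients is [(2k² + 4k + 8)/(2(k+1)² + 4(k+1) + 8)] · 64·3/6 → 32.
Hence the series converges for |w − 5| < 1/(32) = 1/32, so the radius of convergence is 1/32.
When w = 161/32, the series is dominated by a constant times Σ 1/k², which converges (p = 2 > 1).
Check w = 159/32: the series is dominated by a constant times Σ 1/k², which converges (p = 2 > 1).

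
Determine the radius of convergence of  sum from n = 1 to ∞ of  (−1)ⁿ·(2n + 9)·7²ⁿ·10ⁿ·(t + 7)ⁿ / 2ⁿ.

R = 1/245

By the ratio test, |a_{n+1}/a_n| = [(2(n+1) + 9)/(2n + 9)] · 49·10/2 → 245.
Thus R = 1/(245) = 1/245.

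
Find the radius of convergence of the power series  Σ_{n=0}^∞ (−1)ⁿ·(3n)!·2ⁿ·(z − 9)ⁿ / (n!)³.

R = 1/54

By the ratio test, |a_{n+1}/a_n| = (3n+1)·(3n+2)·(3n+3)/(n+1)³ · 2 → 54.
Thus R = 1/(54) = 1/54.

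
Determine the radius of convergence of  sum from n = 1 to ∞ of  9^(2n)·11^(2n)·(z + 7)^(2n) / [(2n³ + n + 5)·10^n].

R = √10/99

By the ratio test, |a_{n+1}/a_n| = [(2n³ + n + 5)/(2(n+1)³ + (n+1) + 5)] · 81·121/10 → 9801/10.
Writing y = (z + 7)², the series in y has radius 10/9801, so |z + 7| < √(10/9801) and R = √10/99.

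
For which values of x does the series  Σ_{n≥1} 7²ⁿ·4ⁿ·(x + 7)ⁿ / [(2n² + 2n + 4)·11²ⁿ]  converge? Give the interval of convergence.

[-1493/196, -1251/196]

Ratio test: |a_{n+1}/a_n| = [(2n² + 2n + 4)/(2(n+1)² + 2(n+1) + 4)] · 49·4/121 → 196/121 as n → ∞.
Convergence for |x + 7| · 196/121 < 1, i.e. |x + 7| < 121/196. So R = 121/196.
Check x = -1251/196: the series is dominated by a constant times Σ 1/n², which converges (p = 2 > 1).
Endpoint x = -1493/196: absolute convergence follows by limit comparison with Σ 1/n².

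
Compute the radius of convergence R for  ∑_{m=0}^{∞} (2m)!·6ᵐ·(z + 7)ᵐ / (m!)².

Apply the ratio test: |a_{m+1}| / |a_m| = (2m+1)·(2m+2)/(m+1)² · 6, which tends to 24 as m → ∞.
The series converges when 24 · |z + 7| < 1, giving R = 1/24.

R = 1/24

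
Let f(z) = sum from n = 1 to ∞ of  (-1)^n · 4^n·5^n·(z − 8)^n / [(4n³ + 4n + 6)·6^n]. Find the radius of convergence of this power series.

Ratio test: |a_{n+1}/a_n| = [(4n³ + 4n + 6)/(4(n+1)³ + 4(n+1) + 6)] · 4·5/6 → 10/3 as n → ∞.
Thus R = 1/(10/3) = 3/10.

R = 3/10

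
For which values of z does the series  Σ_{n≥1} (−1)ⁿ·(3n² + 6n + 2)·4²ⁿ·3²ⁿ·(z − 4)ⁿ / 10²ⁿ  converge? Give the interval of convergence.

Apply the ratio test: |a_{n+1}| / |a_n| = [(3(n+1)² + 6(n+1) + 2)/(3n² + 6n + 2)] · 16·9/100, which tends to 36/25 as n → ∞.
Convergence for |z − 4| · 36/25 < 1, i.e. |z − 4| < 25/36. So R = 25/36.
Check z = 169/36: the terms do not tend to 0, so the series diverges.
When z = 119/36, the terms do not tend to 0, so the series diverges.

(119/36, 169/36)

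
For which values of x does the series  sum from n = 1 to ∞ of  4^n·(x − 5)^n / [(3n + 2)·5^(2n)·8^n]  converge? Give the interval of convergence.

Apply the ratio test: |a_{n+1}| / |a_n| = [(3n + 2)/(3(n+1) + 2)] · 4/(25·8), which tends to 1/50 as n → ∞.
Thus R = 1/(1/50) = 50.
Check x = 55: the terms are asymptotic to a nonzero constant times 1/n, so the series diverges by limit comparison with Σ 1/n.
Endpoint x = -45: convergence follows from the alternating series test (terms decrease monotonically to 0).

[-45, 55)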